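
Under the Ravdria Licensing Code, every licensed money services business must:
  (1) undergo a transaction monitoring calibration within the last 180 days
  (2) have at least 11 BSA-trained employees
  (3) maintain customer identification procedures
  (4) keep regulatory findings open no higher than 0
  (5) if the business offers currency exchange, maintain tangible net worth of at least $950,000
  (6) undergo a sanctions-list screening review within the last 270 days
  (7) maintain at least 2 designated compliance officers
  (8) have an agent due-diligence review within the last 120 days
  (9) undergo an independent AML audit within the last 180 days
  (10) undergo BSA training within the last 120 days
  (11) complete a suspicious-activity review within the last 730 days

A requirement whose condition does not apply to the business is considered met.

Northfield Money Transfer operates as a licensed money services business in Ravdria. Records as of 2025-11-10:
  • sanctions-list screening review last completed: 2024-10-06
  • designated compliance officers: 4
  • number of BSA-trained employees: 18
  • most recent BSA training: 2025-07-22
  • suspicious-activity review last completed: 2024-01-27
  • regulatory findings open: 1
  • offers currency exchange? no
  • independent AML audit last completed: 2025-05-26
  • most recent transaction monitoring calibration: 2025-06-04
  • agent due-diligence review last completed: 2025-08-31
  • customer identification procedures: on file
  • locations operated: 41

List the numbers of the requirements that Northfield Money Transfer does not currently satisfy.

4, 6

1. transaction monitoring calibration 159 days ago vs limit 180 → met
2. BSA-trained employees 18 ≥ 11 → met
3. customer identification procedures present → met
4. regulatory findings open 1 > 0 → not met
5. condition 'offers currency exchange' does not hold → requirement n/a → met
6. sanctions-list screening review 400 days ago vs limit 270 → not met
7. designated compliance officers 4 ≥ 2 → met
8. agent due-diligence review 71 days ago vs limit 120 → met
9. independent AML audit 168 days ago vs limit 180 → met
10. BSA training 111 days ago vs limit 120 → met
11. suspicious-activity review 653 days ago vs limit 730 → met
Not met: 4, 6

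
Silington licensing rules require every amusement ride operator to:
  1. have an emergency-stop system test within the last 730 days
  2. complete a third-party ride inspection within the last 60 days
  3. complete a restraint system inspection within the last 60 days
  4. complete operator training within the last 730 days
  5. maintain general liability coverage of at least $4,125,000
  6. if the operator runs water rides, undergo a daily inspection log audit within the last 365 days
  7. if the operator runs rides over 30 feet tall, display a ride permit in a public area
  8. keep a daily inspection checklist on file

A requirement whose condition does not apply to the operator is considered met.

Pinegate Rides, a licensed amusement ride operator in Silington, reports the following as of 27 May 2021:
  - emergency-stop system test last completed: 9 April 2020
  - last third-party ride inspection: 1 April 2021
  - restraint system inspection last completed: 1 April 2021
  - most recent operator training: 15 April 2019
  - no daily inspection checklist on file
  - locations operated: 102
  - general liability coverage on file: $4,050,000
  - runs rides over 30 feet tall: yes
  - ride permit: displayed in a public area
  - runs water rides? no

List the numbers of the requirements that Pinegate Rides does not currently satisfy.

4, 5, 8

1. emergency-stop system test 413 days ago vs limit 730 → met
2. third-party ride inspection 56 days ago vs limit 60 → met
3. restraint system inspection 56 days ago vs limit 60 → met
4. operator training 773 days ago vs limit 730 → not met
5. general liability coverage $4,050,000 < $4,125,000 → not met
6. condition 'runs water rides' does not hold → requirement n/a → met
7. condition 'runs rides over 30 feet tall' holds; ride permit present → met
8. daily inspection checklist absent → not met
Not met: 4, 5, 8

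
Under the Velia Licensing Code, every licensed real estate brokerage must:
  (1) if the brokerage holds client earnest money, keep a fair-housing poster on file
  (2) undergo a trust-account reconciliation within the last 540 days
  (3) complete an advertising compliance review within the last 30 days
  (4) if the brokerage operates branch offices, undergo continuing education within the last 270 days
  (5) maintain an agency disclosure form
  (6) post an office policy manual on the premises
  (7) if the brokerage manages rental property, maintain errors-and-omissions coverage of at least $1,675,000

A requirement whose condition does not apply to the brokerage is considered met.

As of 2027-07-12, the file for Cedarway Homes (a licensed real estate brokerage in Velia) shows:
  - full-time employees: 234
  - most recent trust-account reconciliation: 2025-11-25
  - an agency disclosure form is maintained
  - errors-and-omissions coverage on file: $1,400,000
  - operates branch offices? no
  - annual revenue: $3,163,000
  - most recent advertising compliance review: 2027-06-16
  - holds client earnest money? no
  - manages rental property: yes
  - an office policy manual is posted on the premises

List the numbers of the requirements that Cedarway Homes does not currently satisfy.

1. condition 'holds client earnest money' does not hold → requirement n/a → met
2. trust-account reconciliation 594 days ago vs limit 540 → not met
3. advertising compliance review 26 days ago vs limit 30 → met
4. condition 'operates branch offices' does not hold → requirement n/a → met
5. agency disclosure form present → met
6. office policy manual present → met
7. condition 'manages rental property' holds; errors-and-omissions coverage $1,400,000 < $1,675,000 → not met
Not met: 2, 7

2, 7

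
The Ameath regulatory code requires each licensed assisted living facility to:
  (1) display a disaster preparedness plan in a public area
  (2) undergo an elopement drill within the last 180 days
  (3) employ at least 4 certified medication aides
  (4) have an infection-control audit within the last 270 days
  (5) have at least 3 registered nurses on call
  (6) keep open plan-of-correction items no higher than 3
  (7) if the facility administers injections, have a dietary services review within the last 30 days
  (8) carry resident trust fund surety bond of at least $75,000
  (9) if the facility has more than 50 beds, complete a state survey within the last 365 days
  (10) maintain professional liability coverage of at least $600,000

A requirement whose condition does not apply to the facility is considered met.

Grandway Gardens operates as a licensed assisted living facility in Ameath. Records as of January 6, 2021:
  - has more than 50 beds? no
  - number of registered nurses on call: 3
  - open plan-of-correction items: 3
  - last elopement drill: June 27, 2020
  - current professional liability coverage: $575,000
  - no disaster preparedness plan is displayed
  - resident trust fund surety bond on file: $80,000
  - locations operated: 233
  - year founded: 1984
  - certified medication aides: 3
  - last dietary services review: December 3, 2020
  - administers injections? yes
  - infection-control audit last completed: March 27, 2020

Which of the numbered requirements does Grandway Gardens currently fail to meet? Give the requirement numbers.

1. disaster preparedness plan absent → not met
2. elopement drill 193 days ago vs limit 180 → not met
3. certified medication aides 3 < 4 → not met
4. infection-control audit 285 days ago vs limit 270 → not met
5. registered nurses on call 3 ≥ 3 → met
6. open plan-of-correction items 3 ≤ 3 → met
7. condition 'administers injections' holds; dietary services review 34 days ago vs limit 30 → not met
8. resident trust fund surety bond $80,000 ≥ $75,000 → met
9. condition 'has more than 50 beds' does not hold → requirement n/a → met
10. professional liability coverage $575,000 < $600,000 → not met
Not met: 1, 2, 3, 4, 7, 10

1, 2, 3, 4, 7, 10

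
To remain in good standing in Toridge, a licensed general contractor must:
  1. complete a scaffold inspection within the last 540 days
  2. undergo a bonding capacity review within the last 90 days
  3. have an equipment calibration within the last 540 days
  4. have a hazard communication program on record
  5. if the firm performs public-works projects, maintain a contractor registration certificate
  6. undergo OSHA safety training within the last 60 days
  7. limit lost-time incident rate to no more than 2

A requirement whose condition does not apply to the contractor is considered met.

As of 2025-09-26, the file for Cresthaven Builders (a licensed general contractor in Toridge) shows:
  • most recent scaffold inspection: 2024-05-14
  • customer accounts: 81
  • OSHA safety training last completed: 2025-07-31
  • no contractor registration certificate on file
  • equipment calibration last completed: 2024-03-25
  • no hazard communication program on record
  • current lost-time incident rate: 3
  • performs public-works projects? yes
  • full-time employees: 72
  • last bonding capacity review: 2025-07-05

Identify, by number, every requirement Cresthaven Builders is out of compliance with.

3, 4, 5, 7

1. scaffold inspection 500 days ago vs limit 540 → met
2. bonding capacity review 83 days ago vs limit 90 → met
3. equipment calibration 550 days ago vs limit 540 → not met
4. hazard communication program absent → not met
5. condition 'performs public-works projects' holds; contractor registration certificate absent → not met
6. OSHA safety training 57 days ago vs limit 60 → met
7. lost-time incident rate 3 > 2 → not met
Not met: 3, 4, 5, 7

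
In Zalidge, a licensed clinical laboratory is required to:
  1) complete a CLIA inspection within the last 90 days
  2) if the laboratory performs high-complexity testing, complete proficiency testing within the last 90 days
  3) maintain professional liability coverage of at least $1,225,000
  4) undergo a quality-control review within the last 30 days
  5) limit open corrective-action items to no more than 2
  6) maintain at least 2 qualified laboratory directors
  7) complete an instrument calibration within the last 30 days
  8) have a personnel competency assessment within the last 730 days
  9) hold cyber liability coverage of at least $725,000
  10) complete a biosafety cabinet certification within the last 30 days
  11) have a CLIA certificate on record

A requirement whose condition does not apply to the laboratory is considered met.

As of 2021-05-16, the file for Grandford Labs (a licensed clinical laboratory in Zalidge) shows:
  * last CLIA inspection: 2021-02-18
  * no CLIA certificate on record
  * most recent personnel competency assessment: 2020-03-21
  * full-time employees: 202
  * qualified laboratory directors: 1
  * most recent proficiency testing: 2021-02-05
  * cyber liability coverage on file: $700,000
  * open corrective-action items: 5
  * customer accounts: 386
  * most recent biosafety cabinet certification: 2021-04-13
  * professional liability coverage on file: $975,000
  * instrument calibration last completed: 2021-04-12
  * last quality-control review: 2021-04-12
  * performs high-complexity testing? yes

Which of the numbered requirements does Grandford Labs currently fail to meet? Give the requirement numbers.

2, 3, 4, 5, 6, 7, 9, 10, 11

1. CLIA inspection 87 days ago vs limit 90 → met
2. condition 'performs high-complexity testing' holds; proficiency testing 100 days ago vs limit 90 → not met
3. professional liability coverage $975,000 < $1,225,000 → not met
4. quality-control review 34 days ago vs limit 30 → not met
5. open corrective-action items 5 > 2 → not met
6. qualified laboratory directors 1 < 2 → not met
7. instrument calibration 34 days ago vs limit 30 → not met
8. personnel competency assessment 421 days ago vs limit 730 → met
9. cyber liability coverage $700,000 < $725,000 → not met
10. biosafety cabinet certification 33 days ago vs limit 30 → not met
11. CLIA certificate absent → not met
Not met: 2, 3, 4, 5, 6, 7, 9, 10, 11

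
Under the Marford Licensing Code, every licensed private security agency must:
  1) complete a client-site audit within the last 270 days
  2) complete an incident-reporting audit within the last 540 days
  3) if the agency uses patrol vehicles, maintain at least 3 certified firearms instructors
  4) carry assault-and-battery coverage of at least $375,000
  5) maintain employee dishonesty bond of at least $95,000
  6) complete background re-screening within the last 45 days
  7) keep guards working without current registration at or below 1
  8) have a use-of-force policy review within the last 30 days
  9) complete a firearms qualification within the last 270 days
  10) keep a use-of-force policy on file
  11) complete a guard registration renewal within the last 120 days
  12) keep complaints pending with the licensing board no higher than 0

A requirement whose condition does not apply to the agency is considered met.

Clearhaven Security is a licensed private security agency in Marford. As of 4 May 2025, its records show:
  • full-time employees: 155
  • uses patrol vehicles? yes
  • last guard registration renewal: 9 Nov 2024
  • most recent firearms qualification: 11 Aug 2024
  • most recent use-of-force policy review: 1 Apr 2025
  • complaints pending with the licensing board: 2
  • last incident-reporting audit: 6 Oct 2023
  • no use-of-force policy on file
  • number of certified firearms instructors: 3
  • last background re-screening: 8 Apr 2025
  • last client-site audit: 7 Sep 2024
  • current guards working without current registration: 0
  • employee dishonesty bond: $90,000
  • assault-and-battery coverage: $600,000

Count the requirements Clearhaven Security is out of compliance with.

6

1. client-site audit 239 days ago vs limit 270 → met
2. incident-reporting audit 576 days ago vs limit 540 → not met
3. condition 'uses patrol vehicles' holds; certified firearms instructors 3 ≥ 3 → met
4. assault-and-battery coverage $600,000 ≥ $375,000 → met
5. employee dishonesty bond $90,000 < $95,000 → not met
6. background re-screening 26 days ago vs limit 45 → met
7. guards working without current registration 0 ≤ 1 → met
8. use-of-force policy review 33 days ago vs limit 30 → not met
9. firearms qualification 266 days ago vs limit 270 → met
10. use-of-force policy absent → not met
11. guard registration renewal 176 days ago vs limit 120 → not met
12. complaints pending with the licensing board 2 > 0 → not met
Not met: 6 of 12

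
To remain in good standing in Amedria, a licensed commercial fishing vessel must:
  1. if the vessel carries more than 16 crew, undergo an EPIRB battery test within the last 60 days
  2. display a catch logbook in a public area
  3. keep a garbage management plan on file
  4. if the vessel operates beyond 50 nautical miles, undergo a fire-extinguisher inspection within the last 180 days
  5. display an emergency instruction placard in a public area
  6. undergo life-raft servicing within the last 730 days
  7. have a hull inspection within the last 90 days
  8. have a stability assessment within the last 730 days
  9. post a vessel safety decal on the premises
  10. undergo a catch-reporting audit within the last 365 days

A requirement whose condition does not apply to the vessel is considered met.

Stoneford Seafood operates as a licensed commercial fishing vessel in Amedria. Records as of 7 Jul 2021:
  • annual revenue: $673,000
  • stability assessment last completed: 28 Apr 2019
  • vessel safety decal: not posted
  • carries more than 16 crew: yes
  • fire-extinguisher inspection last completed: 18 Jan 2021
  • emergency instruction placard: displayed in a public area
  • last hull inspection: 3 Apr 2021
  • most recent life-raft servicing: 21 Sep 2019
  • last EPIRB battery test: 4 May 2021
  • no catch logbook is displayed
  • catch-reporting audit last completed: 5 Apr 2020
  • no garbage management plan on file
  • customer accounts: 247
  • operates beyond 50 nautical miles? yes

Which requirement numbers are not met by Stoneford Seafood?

1, 2, 3, 7, 8, 9, 10

1. condition 'carries more than 16 crew' holds; EPIRB battery test 64 days ago vs limit 60 → not met
2. catch logbook absent → not met
3. garbage management plan absent → not met
4. condition 'operates beyond 50 nautical miles' holds; fire-extinguisher inspection 170 days ago vs limit 180 → met
5. emergency instruction placard present → met
6. life-raft servicing 655 days ago vs limit 730 → met
7. hull inspection 95 days ago vs limit 90 → not met
8. stability assessment 801 days ago vs limit 730 → not met
9. vessel safety decal absent → not met
10. catch-reporting audit 458 days ago vs limit 365 → not met
Not met: 1, 2, 3, 7, 8, 9, 10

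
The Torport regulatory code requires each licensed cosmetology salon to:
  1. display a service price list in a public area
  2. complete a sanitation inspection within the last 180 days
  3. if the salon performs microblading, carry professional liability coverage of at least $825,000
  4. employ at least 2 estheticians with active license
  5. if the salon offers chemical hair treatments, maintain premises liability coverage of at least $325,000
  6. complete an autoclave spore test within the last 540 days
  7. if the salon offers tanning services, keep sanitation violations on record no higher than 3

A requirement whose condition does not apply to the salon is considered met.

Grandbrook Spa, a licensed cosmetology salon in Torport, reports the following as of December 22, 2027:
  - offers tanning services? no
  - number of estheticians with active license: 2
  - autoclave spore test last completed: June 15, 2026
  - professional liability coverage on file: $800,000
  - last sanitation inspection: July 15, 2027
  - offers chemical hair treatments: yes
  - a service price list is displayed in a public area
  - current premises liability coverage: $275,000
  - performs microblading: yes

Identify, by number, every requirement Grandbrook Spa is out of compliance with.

3, 5, 6

1. service price list present → met
2. sanitation inspection 160 days ago vs limit 180 → met
3. condition 'performs microblading' holds; professional liability coverage $800,000 < $825,000 → not met
4. estheticians with active license 2 ≥ 2 → met
5. condition 'offers chemical hair treatments' holds; premises liability coverage $275,000 < $325,000 → not met
6. autoclave spore test 555 days ago vs limit 540 → not met
7. condition 'offers tanning services' does not hold → requirement n/a → met
Not met: 3, 5, 6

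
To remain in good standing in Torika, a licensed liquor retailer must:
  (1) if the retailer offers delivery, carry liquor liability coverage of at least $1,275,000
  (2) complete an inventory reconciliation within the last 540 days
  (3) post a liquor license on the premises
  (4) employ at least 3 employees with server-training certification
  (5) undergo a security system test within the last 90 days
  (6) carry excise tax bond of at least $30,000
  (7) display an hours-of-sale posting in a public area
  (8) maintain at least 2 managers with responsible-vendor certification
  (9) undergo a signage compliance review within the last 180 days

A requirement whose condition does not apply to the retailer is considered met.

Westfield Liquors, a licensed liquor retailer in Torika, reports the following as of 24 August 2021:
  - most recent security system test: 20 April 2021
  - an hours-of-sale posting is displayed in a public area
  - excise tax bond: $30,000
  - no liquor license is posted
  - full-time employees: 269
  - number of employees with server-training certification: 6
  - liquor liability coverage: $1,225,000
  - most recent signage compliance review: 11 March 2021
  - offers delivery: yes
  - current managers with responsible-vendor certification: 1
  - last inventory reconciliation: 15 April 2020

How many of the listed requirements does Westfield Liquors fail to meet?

4

1. condition 'offers delivery' holds; liquor liability coverage $1,225,000 < $1,275,000 → not met
2. inventory reconciliation 496 days ago vs limit 540 → met
3. liquor license absent → not met
4. employees with server-training certification 6 ≥ 3 → met
5. security system test 126 days ago vs limit 90 → not met
6. excise tax bond $30,000 ≥ $30,000 → met
7. hours-of-sale posting present → met
8. managers with responsible-vendor certification 1 < 2 → not met
9. signage compliance review 166 days ago vs limit 180 → met
Not met: 4 of 9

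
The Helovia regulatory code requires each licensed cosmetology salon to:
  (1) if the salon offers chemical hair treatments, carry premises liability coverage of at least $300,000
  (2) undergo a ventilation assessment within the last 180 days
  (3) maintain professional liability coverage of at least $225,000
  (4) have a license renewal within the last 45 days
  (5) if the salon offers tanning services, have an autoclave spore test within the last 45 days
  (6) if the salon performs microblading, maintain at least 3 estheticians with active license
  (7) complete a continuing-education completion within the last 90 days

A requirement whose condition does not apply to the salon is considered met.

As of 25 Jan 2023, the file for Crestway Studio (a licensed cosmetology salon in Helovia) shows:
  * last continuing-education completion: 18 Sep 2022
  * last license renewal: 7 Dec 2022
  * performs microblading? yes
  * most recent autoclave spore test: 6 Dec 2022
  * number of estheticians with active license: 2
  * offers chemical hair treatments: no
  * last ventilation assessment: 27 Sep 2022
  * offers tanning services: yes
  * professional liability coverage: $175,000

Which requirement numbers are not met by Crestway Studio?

3, 4, 5, 6, 7

1. condition 'offers chemical hair treatments' does not hold → requirement n/a → met
2. ventilation assessment 120 days ago vs limit 180 → met
3. professional liability coverage $175,000 < $225,000 → not met
4. license renewal 49 days ago vs limit 45 → not met
5. condition 'offers tanning services' holds; autoclave spore test 50 days ago vs limit 45 → not met
6. condition 'performs microblading' holds; estheticians with active license 2 < 3 → not met
7. continuing-education completion 129 days ago vs limit 90 → not met
Not met: 3, 4, 5, 6, 7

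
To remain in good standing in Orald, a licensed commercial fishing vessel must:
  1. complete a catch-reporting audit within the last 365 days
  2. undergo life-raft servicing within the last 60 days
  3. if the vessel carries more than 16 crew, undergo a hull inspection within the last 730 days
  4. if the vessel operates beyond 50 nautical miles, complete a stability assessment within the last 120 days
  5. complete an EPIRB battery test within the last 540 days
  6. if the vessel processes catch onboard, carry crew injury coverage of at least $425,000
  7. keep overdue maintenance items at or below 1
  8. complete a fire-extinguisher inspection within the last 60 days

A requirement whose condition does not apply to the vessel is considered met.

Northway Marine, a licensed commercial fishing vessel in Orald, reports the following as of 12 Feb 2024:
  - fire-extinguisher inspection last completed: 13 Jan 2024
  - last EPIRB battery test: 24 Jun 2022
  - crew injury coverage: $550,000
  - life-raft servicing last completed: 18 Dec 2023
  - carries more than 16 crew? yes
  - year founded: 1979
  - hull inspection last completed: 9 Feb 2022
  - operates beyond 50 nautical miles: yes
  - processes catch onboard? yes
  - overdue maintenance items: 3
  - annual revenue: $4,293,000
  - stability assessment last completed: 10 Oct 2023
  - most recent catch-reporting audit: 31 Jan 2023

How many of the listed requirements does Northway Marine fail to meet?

1. catch-reporting audit 377 days ago vs limit 365 → not met
2. life-raft servicing 56 days ago vs limit 60 → met
3. condition 'carries more than 16 crew' holds; hull inspection 733 days ago vs limit 730 → not met
4. condition 'operates beyond 50 nautical miles' holds; stability assessment 125 days ago vs limit 120 → not met
5. EPIRB battery test 598 days ago vs limit 540 → not met
6. condition 'processes catch onboard' holds; crew injury coverage $550,000 ≥ $425,000 → met
7. overdue maintenance items 3 > 1 → not met
8. fire-extinguisher inspection 30 days ago vs limit 60 → met
Not met: 5 of 8

5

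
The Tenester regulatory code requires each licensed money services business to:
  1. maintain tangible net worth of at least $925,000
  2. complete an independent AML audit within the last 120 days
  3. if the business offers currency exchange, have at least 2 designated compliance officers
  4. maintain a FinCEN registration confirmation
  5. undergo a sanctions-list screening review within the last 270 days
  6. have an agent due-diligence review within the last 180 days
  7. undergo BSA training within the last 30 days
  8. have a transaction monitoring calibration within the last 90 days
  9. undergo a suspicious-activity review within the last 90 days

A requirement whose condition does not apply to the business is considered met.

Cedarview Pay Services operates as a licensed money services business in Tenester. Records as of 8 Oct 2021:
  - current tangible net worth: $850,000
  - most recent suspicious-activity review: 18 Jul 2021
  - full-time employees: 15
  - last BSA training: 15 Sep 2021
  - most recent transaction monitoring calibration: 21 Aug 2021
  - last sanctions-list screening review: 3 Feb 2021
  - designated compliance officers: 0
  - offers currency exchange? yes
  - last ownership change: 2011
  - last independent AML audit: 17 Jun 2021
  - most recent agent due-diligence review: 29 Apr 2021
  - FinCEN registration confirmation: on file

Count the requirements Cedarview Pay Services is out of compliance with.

1. tangible net worth $850,000 < $925,000 → not met
2. independent AML audit 113 days ago vs limit 120 → met
3. condition 'offers currency exchange' holds; designated compliance officers 0 < 2 → not met
4. FinCEN registration confirmation present → met
5. sanctions-list screening review 247 days ago vs limit 270 → met
6. agent due-diligence review 162 days ago vs limit 180 → met
7. BSA training 23 days ago vs limit 30 → met
8. transaction monitoring calibration 48 days ago vs limit 90 → met
9. suspicious-activity review 82 days ago vs limit 90 → met
Not met: 2 of 9

2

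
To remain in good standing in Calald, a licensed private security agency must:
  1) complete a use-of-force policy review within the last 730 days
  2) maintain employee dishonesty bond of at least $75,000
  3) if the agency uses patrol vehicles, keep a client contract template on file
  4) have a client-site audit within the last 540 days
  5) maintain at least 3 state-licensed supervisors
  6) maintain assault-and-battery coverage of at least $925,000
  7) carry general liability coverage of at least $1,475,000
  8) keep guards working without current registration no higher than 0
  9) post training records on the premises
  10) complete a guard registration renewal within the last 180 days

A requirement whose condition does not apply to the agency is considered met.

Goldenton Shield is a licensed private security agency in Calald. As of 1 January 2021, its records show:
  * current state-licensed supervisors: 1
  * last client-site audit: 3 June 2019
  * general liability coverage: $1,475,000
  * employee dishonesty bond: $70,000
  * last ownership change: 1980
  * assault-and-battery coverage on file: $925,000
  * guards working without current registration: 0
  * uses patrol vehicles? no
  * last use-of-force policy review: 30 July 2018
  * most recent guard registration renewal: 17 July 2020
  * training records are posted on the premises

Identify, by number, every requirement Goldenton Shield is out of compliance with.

1. use-of-force policy review 886 days ago vs limit 730 → not met
2. employee dishonesty bond $70,000 < $75,000 → not met
3. condition 'uses patrol vehicles' does not hold → requirement n/a → met
4. client-site audit 578 days ago vs limit 540 → not met
5. state-licensed supervisors 1 < 3 → not met
6. assault-and-battery coverage $925,000 ≥ $925,000 → met
7. general liability coverage $1,475,000 ≥ $1,475,000 → met
8. guards working without current registration 0 ≤ 0 → met
9. training records present → met
10. guard registration renewal 168 days ago vs limit 180 → met
Not met: 1, 2, 4, 5

1, 2, 4, 5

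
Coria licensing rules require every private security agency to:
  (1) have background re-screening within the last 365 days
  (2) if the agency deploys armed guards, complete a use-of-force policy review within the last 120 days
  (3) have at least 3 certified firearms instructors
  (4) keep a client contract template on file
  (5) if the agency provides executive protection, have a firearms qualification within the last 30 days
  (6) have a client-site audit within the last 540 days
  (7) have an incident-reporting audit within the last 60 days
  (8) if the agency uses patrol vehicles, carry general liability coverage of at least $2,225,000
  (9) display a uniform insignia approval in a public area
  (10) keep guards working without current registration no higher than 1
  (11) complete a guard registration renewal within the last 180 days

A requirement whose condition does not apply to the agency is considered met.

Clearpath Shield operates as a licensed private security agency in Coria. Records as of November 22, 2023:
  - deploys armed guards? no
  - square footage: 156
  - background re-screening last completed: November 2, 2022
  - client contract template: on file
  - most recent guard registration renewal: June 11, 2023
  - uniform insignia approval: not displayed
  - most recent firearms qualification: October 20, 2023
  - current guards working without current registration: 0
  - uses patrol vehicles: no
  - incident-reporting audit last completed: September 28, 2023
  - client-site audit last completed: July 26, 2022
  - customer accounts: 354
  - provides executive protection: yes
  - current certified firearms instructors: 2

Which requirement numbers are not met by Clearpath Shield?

1, 3, 5, 9

1. background re-screening 385 days ago vs limit 365 → not met
2. condition 'deploys armed guards' does not hold → requirement n/a → met
3. certified firearms instructors 2 < 3 → not met
4. client contract template present → met
5. condition 'provides executive protection' holds; firearms qualification 33 days ago vs limit 30 → not met
6. client-site audit 484 days ago vs limit 540 → met
7. incident-reporting audit 55 days ago vs limit 60 → met
8. condition 'uses patrol vehicles' does not hold → requirement n/a → met
9. uniform insignia approval absent → not met
10. guards working without current registration 0 ≤ 1 → met
11. guard registration renewal 164 days ago vs limit 180 → met
Not met: 1, 3, 5, 9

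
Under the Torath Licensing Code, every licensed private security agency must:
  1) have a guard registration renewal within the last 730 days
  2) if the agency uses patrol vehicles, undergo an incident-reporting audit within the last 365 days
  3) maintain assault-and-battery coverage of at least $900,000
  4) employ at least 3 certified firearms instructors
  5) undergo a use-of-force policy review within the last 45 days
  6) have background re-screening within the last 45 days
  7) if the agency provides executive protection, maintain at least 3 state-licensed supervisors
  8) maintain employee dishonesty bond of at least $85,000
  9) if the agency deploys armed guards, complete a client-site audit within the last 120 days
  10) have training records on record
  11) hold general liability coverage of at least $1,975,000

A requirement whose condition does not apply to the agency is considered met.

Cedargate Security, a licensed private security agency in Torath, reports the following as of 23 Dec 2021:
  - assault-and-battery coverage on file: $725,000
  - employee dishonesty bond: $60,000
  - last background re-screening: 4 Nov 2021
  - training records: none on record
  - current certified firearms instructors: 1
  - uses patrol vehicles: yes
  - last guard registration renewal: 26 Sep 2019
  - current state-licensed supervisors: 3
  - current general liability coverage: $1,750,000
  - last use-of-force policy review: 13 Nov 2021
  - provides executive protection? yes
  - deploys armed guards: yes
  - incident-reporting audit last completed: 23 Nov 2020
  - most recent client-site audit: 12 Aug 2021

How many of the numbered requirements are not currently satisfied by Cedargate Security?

1. guard registration renewal 819 days ago vs limit 730 → not met
2. condition 'uses patrol vehicles' holds; incident-reporting audit 395 days ago vs limit 365 → not met
3. assault-and-battery coverage $725,000 < $900,000 → not met
4. certified firearms instructors 1 < 3 → not met
5. use-of-force policy review 40 days ago vs limit 45 → met
6. background re-screening 49 days ago vs limit 45 → not met
7. condition 'provides executive protection' holds; state-licensed supervisors 3 ≥ 3 → met
8. employee dishonesty bond $60,000 < $85,000 → not met
9. condition 'deploys armed guards' holds; client-site audit 133 days ago vs limit 120 → not met
10. training records absent → not met
11. general liability coverage $1,750,000 < $1,975,000 → not met
Not met: 9 of 11

9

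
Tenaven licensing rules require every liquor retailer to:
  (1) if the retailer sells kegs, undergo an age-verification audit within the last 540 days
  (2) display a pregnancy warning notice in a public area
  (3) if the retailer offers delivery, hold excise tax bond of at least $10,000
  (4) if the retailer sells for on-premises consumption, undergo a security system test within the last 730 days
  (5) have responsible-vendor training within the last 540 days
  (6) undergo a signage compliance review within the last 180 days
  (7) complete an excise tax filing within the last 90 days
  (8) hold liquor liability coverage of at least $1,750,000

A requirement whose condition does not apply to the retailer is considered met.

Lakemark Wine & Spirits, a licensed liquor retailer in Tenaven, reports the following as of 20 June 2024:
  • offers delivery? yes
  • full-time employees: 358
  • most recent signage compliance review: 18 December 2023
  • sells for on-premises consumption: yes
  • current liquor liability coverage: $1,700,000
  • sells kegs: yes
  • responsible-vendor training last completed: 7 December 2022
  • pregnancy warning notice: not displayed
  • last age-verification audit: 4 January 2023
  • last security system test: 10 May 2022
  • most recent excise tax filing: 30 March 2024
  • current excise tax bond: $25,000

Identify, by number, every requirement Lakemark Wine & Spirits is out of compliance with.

2, 4, 5, 6, 8

1. condition 'sells kegs' holds; age-verification audit 533 days ago vs limit 540 → met
2. pregnancy warning notice absent → not met
3. condition 'offers delivery' holds; excise tax bond $25,000 ≥ $10,000 → met
4. condition 'sells for on-premises consumption' holds; security system test 772 days ago vs limit 730 → not met
5. responsible-vendor training 561 days ago vs limit 540 → not met
6. signage compliance review 185 days ago vs limit 180 → not met
7. excise tax filing 82 days ago vs limit 90 → met
8. liquor liability coverage $1,700,000 < $1,750,000 → not met
Not met: 2, 4, 5, 6, 8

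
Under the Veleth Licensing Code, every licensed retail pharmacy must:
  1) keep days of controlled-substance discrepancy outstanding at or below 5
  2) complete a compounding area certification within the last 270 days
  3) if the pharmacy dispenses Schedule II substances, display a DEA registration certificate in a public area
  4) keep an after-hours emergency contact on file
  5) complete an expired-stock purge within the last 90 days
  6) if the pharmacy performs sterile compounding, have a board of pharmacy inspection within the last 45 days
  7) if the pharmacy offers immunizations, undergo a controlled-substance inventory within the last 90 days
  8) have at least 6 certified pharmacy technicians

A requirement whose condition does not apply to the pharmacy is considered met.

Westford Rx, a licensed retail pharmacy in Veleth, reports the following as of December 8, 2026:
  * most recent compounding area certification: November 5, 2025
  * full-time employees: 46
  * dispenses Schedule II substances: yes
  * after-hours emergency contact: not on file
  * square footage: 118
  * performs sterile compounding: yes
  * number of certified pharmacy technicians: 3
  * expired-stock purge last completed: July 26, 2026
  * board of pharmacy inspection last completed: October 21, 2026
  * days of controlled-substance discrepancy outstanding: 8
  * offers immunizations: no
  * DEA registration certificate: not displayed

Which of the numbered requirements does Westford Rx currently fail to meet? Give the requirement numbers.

1. days of controlled-substance discrepancy outstanding 8 > 5 → not met
2. compounding area certification 398 days ago vs limit 270 → not met
3. condition 'dispenses Schedule II substances' holds; DEA registration certificate absent → not met
4. after-hours emergency contact absent → not met
5. expired-stock purge 135 days ago vs limit 90 → not met
6. condition 'performs sterile compounding' holds; board of pharmacy inspection 48 days ago vs limit 45 → not met
7. condition 'offers immunizations' does not hold → requirement n/a → met
8. certified pharmacy technicians 3 < 6 → not met
Not met: 1, 2, 3, 4, 5, 6, 8

1, 2, 3, 4, 5, 6, 8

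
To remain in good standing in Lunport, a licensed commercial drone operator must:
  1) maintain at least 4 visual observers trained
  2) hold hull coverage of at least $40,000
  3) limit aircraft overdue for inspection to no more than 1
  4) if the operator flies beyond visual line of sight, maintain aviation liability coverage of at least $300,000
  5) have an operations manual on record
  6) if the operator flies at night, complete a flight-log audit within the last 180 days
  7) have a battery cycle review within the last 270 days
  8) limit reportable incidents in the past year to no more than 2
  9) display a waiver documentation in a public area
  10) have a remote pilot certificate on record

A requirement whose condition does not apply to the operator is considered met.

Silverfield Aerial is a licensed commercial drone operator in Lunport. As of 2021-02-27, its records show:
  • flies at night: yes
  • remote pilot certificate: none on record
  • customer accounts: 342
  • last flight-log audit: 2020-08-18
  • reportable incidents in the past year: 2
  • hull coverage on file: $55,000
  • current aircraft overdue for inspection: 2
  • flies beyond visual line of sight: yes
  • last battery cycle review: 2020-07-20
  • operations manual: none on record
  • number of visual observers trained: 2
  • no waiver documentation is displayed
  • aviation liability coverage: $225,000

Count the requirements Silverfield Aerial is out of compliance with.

7

1. visual observers trained 2 < 4 → not met
2. hull coverage $55,000 ≥ $40,000 → met
3. aircraft overdue for inspection 2 > 1 → not met
4. condition 'flies beyond visual line of sight' holds; aviation liability coverage $225,000 < $300,000 → not met
5. operations manual absent → not met
6. condition 'flies at night' holds; flight-log audit 193 days ago vs limit 180 → not met
7. battery cycle review 222 days ago vs limit 270 → met
8. reportable incidents in the past year 2 ≤ 2 → met
9. waiver documentation absent → not met
10. remote pilot certificate absent → not met
Not met: 7 of 10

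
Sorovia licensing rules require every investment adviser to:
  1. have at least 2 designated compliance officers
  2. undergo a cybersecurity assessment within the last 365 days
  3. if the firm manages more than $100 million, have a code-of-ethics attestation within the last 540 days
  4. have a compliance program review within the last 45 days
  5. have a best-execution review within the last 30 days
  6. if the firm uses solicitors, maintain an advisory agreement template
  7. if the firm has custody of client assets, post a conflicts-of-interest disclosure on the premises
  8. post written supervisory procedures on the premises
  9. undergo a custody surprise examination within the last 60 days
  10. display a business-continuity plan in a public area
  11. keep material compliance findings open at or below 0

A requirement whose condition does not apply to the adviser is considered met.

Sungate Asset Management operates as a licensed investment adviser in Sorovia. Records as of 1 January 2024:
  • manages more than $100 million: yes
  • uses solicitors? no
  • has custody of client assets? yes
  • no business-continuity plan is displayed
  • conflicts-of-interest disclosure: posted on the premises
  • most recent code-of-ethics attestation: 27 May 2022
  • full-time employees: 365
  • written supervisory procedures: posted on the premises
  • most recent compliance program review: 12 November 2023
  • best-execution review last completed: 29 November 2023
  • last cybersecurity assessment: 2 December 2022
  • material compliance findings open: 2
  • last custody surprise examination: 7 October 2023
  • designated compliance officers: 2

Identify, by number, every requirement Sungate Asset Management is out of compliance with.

1. designated compliance officers 2 ≥ 2 → met
2. cybersecurity assessment 395 days ago vs limit 365 → not met
3. condition 'manages more than $100 million' holds; code-of-ethics attestation 584 days ago vs limit 540 → not met
4. compliance program review 50 days ago vs limit 45 → not met
5. best-execution review 33 days ago vs limit 30 → not met
6. condition 'uses solicitors' does not hold → requirement n/a → met
7. condition 'has custody of client assets' holds; conflicts-of-interest disclosure present → met
8. written supervisory procedures present → met
9. custody surprise examination 86 days ago vs limit 60 → not met
10. business-continuity plan absent → not met
11. material compliance findings open 2 > 0 → not met
Not met: 2, 3, 4, 5, 9, 10, 11

2, 3, 4, 5, 9, 10, 11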